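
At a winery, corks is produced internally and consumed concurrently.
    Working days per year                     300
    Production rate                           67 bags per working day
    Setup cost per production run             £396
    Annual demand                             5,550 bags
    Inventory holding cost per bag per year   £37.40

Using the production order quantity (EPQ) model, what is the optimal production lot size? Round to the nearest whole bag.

403 bags

d = 5,550/300 = 18.5000 bags/day;  effective holding cost H(1 − d/p) = 37.4·(1 − 18.5000/67) = 27.07313
Q* = √(2DS / H_eff) = √(2·5,550·396 / 27.07313) ≈ 402.94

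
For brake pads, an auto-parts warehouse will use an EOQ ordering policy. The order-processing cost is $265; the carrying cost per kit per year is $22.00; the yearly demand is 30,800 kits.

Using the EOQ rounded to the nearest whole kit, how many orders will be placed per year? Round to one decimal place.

35.8 orders per year

Optimal lot size Q* = (2 × 30,800 × $265 / $22)^½ ≈ 861.39 → Q = 861
Orders per year = D/Q = 30,800 / 861 = 35.772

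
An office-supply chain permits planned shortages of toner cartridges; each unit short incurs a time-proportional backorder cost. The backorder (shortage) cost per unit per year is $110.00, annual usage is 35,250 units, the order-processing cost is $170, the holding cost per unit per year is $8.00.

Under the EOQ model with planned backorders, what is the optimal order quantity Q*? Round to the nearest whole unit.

Q* = √(2DS/H) · √((H + b)/b)
   = √(2 × 35,250 × 170 / 8) · √((8 + 110) / 110)
   = 1,223.979 × 1.0357 ≈ 1,267.71

1,268 units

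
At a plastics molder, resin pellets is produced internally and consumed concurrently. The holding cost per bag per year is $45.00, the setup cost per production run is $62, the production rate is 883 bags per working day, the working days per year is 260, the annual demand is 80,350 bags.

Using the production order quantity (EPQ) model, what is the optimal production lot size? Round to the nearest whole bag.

584 bags

d = 80,350/260 = 309.0385 bags/day;  effective holding cost H(1 − d/p) = 45·(1 − 309.0385/883) = 29.25059
Q* = √(2DS / H_eff) = √(2·80,350·62 / 29.25059) ≈ 583.63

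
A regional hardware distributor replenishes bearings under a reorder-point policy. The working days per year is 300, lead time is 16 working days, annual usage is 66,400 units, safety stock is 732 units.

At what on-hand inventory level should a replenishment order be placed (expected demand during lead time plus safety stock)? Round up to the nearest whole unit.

4,274 units

Daily demand d = 66,400 / 300 = 221.333 units/day
Demand during lead time = 221.333 × 16 = 3,541.33
Reorder point = 3,541.33 + 732 = 4,273.33 → round up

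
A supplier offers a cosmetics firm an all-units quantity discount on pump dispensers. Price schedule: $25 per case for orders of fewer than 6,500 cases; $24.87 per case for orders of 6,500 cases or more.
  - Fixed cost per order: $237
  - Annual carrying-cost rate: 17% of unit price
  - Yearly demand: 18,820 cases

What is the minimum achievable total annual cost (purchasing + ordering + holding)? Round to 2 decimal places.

H₁ = 17%×$25 = $4.2500;  H₂ = 17%×$24.87 = $4.2279
EOQ₁ = √(2×18,820×237/4.2500) = 1,448.79  (< 6,500, feasible at tier 1)
EOQ₂ = √(2×18,820×237/4.2279) = 1,452.57  (< 6,500 → use Q = 6,500 at tier-2 price)
TC(tier 1 (EOQ₁), Q≈1,448.8) = $476,657.34
TC(tier 2, Q≈6,500.0) = $482,480.28
Minimum at tier 1 (EOQ₁): $476,657.34

$476,657.34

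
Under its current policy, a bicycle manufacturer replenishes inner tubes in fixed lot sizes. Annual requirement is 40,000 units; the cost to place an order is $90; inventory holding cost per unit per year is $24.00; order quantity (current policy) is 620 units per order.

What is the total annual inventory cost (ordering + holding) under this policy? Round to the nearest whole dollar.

$13,246

Ordering: D/Q × S = 40,000/620 × $90 = $5,806.45
Holding:  Q/2 × H = 620/2 × $24 = $7,440.00
Total = $5,806.45 + $7,440.00 = $13,246.45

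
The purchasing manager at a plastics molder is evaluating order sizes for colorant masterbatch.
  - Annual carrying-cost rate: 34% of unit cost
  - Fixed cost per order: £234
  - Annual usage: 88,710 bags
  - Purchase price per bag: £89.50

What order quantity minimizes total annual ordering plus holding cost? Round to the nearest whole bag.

1,168 bags

Holding cost per bag per year: H = 34% × £89.5 = £30.4300
2DS/H = 2·88,710·234/30.43 = 1,364,320.74
EOQ = √1,364,320.74 ≈ 1,168.04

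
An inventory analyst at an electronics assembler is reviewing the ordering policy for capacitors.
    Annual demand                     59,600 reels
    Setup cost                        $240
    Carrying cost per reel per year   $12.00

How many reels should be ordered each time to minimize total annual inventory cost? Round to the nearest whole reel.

1,544 reels

Optimal lot size Q* = (2 × 59,600 × $240 / $12)^½ ≈ 1,544.02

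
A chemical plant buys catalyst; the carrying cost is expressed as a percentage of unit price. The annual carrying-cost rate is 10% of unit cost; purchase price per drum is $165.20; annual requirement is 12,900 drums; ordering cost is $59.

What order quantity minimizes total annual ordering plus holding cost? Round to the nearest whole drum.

Carrying cost H = $165.2 × 10% = $16.5200/drum/yr
Optimal lot size Q* = (2 × 12,900 × $59 / $16.52)^½ ≈ 303.55

304 drums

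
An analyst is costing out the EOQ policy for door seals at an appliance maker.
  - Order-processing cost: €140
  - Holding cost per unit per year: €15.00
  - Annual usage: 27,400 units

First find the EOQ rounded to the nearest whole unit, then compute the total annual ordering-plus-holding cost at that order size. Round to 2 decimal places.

2DS/H = 2·27,400·140/15 = 511,466.67
EOQ = √511,466.67 ≈ 715.17 → Q = 715 units
Ordering: D/Q × S = 27,400/715 × €140 = €5,365.03
Holding:  Q/2 × H = 715/2 × €15 = €5,362.50
Total = €5,365.03 + €5,362.50 = €10,727.53

€10,727.53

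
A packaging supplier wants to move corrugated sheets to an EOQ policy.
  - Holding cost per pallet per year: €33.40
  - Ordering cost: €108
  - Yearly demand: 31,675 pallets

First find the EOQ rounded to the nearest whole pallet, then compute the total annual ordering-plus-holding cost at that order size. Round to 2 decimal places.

Q* = √(2·D·S / H) = √(2·31,675·108 / 33.4) = √204,844.3 ≈ 452.60 → Q = 453 pallets
Ordering: D/Q × S = 31,675/453 × €108 = €7,551.66
Holding:  Q/2 × H = 453/2 × €33.4 = €7,565.10
Total = €7,551.66 + €7,565.10 = €15,116.76

€15,116.76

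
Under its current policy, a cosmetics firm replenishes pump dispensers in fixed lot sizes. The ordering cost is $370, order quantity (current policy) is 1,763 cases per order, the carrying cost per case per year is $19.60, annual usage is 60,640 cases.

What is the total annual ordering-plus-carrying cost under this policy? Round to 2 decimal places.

Ordering: D/Q × S = 60,640/1,763 × $370 = $12,726.49
Holding:  Q/2 × H = 1,763/2 × $19.6 = $17,277.40
Total = $12,726.49 + $17,277.40 = $30,003.89

$30,003.89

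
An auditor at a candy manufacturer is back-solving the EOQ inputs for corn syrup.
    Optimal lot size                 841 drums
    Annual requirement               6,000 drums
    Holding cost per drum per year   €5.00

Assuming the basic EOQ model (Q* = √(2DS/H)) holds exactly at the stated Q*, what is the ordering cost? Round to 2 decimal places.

Since Q* = (2DS/H)^½, squaring gives Q*²·H = 2DS.
S = Q²H / (2D) = 841² × 5 / (2 × 6,000) = 294.7004

€294.70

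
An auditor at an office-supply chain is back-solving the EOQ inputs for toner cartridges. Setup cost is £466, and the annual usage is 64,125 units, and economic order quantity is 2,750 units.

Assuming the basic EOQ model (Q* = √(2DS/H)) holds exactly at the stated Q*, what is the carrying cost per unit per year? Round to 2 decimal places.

£7.90

From Q* = √(2DS/H) ⇒ Q*² = 2DS/H.
H = 2DS / Q² = 2 × 64,125 × 466 / 2,750² = 7.9027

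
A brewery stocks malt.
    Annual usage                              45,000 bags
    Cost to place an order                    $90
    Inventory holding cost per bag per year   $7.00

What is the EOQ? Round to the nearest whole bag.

Q* = √(2·D·S / H) = √(2·45,000·90 / 7) = √1,157,142.9 ≈ 1,075.71

1,076 bags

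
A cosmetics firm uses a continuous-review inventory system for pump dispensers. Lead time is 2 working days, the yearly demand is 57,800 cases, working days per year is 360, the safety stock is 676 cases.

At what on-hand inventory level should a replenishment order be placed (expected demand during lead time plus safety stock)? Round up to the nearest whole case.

Daily demand d = 57,800 / 360 = 160.556 cases/day
Demand during lead time = 160.556 × 2 = 321.11
Reorder point = 321.11 + 676 = 997.11 → round up

998 cases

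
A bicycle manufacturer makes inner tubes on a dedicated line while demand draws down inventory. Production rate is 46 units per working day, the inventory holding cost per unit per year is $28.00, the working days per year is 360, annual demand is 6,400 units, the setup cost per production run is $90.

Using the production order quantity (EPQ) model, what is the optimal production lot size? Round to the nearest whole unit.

259 units

d = 6,400/360 = 17.7778 units/day;  effective holding cost H(1 − d/p) = 28·(1 − 17.7778/46) = 17.17874
Q* = √(2DS / H_eff) = √(2·6,400·90 / 17.17874) ≈ 258.96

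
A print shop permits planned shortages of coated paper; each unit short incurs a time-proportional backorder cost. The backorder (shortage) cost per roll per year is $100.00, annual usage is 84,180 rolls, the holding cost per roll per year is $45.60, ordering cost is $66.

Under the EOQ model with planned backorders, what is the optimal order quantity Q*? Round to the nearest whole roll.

596 rolls

Q* = √(2DS/H) · √((H + b)/b)
   = √(2 × 84,180 × 66 / 45.6) · √((45.6 + 100) / 100)
   = 493.638 × 1.2066 ≈ 595.65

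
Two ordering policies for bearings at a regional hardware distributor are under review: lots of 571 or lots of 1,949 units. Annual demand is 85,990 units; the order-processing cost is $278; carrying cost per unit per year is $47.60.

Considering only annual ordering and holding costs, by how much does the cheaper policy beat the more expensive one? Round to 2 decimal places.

$3,196.24

TC(Q) = (D/Q)S + (Q/2)H
TC(571) = (85,990/571)×278 + (571/2)×47.6 = $55,455.33
TC(1,949) = (85,990/1,949)×278 + (1,949/2)×47.6 = $58,651.58
Lots of 571 are cheaper by $3,196.24.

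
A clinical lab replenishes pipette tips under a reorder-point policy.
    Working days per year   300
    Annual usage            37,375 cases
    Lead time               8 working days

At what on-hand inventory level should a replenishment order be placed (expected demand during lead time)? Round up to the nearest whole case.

997 cases

Daily demand d = 37,375 / 300 = 124.583 cases/day
Demand during lead time = 124.583 × 8 = 996.67
Reorder point = 996.67 → round up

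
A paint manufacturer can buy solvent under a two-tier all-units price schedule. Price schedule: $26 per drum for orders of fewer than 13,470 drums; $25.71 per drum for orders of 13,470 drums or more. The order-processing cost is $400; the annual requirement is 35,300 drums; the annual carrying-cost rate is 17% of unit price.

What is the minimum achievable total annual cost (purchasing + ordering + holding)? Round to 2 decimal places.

$928,972.32

H₁ = 17%×$26 = $4.4200;  H₂ = 17%×$25.71 = $4.3707
EOQ₁ = √(2×35,300×400/4.4200) = 2,527.67  (< 13,470, feasible at tier 1)
EOQ₂ = √(2×35,300×400/4.3707) = 2,541.89  (< 13,470 → use Q = 13,470 at tier-2 price)
TC(tier 1 (EOQ₁), Q≈2,527.7) = $928,972.32
TC(tier 2, Q≈13,470.0) = $938,047.92
Minimum at tier 1 (EOQ₁): $928,972.32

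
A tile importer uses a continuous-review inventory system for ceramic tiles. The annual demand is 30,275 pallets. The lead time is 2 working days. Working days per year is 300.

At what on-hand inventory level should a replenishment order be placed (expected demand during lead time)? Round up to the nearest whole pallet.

Daily demand d = 30,275 / 300 = 100.917 pallets/day
Demand during lead time = 100.917 × 2 = 201.83
Reorder point = 201.83 → round up

202 pallets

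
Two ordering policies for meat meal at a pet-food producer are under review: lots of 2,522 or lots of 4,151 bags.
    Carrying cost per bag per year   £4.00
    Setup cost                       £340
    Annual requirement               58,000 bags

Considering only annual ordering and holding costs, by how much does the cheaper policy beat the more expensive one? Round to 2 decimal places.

Annual cost at Q: ordering D·S/Q plus holding Q·H/2.
TC(2,522) = (58,000/2,522)×340 + (2,522/2)×4 = £12,863.19
TC(4,151) = (58,000/4,151)×340 + (4,151/2)×4 = £13,052.66
Lots of 2,522 are cheaper by £189.47.

£189.47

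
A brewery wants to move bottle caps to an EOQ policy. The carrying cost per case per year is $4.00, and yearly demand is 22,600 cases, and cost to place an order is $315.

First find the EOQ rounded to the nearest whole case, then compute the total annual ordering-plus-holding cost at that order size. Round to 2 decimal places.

2DS/H = 2·22,600·315/4 = 3,559,500.00
EOQ = √3,559,500.00 ≈ 1,886.66 → Q = 1,887 cases
Ordering: D/Q × S = 22,600/1,887 × $315 = $3,772.66
Holding:  Q/2 × H = 1,887/2 × $4 = $3,774.00
Total = $3,772.66 + $3,774.00 = $7,546.66

$7,546.66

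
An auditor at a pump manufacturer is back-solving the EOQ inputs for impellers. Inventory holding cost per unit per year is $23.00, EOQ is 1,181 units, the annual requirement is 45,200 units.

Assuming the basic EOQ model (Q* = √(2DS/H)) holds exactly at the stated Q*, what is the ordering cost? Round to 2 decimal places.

EOQ relation: Q² = 2DS/H, so rearrange for the unknown.
S = Q²H / (2D) = 1,181² × 23 / (2 × 45,200) = 354.8618

$354.86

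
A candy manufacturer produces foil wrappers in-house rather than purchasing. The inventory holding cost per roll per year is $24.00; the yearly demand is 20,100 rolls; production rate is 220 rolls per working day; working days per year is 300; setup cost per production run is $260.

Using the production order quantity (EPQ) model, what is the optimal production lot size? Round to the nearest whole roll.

d = 20,100/300 = 67.0000 rolls/day;  effective holding cost H(1 − d/p) = 24·(1 − 67.0000/220) = 16.69091
Q* = √(2DS / H_eff) = √(2·20,100·260 / 16.69091) ≈ 791.33

791 rolls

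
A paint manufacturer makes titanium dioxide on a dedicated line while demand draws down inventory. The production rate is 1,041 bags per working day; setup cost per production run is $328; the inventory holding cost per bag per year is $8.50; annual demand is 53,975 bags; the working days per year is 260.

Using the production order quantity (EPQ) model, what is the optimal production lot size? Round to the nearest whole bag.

2,281 bags

Daily demand d = 53,975/260 = 207.596; p = 1041; 1 − d/p = 0.80058
EPQ = √(2DS / (H(1 − d/p)))
    = √(2 × 53,975 × 328 / (8.5 × 0.80058)) ≈ 2,281.06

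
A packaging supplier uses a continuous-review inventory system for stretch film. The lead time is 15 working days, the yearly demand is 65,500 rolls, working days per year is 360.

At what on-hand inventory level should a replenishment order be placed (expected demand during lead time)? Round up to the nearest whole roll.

Daily demand d = 65,500 / 360 = 181.944 rolls/day
Demand during lead time = 181.944 × 15 = 2,729.17
Reorder point = 2,729.17 → round up

2,730 rolls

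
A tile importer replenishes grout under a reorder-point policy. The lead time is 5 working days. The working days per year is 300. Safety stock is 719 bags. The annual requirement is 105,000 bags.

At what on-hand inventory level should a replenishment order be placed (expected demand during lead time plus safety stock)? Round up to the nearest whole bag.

2,469 bags

Daily demand d = 105,000 / 300 = 350.000 bags/day
Demand during lead time = 350.000 × 5 = 1,750.00
Reorder point = 1,750.00 + 719 = 2,469.00 → round up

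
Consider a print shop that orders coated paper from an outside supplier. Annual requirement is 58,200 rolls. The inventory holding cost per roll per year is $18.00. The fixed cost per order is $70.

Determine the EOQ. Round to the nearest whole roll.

Optimal lot size Q* = (2 × 58,200 × $70 / $18)^½ ≈ 672.81

673 rolls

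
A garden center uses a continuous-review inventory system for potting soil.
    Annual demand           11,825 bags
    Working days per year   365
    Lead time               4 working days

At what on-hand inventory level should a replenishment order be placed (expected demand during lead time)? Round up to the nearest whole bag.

130 bags

Daily demand d = 11,825 / 365 = 32.397 bags/day
Demand during lead time = 32.397 × 4 = 129.59
Reorder point = 129.59 → round up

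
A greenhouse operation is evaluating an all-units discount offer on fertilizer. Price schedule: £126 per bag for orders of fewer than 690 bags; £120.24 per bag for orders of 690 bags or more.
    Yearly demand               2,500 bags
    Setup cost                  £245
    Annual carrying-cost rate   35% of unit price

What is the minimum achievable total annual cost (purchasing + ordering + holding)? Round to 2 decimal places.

H₁ = 35%×£126 = £44.1000;  H₂ = 35%×£120.24 = £42.0840
EOQ₁ = √(2×2,500×245/44.1000) = 166.67  (< 690, feasible at tier 1)
EOQ₂ = √(2×2,500×245/42.0840) = 170.61  (< 690 → use Q = 690 at tier-2 price)
TC(tier 1 (EOQ₁), Q≈166.7) = £322,350.00
TC(tier 2, Q≈690.0) = £316,006.66
Minimum at tier 2: £316,006.66

£316,006.66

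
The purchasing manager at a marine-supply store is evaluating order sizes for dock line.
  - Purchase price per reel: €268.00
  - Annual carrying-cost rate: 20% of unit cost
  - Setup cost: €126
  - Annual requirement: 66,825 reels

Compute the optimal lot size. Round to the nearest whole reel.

561 reels

H = i·C = 0.2 × €268 = €53.6000 per reel-year
Optimal lot size Q* = (2 × 66,825 × €126 / €53.6)^½ ≈ 560.52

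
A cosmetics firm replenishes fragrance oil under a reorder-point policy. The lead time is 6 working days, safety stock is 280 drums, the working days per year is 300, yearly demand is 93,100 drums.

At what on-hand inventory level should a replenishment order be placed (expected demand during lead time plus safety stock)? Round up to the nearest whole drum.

Daily demand d = 93,100 / 300 = 310.333 drums/day
Demand during lead time = 310.333 × 6 = 1,862.00
Reorder point = 1,862.00 + 280 = 2,142.00 → round up

2,142 drums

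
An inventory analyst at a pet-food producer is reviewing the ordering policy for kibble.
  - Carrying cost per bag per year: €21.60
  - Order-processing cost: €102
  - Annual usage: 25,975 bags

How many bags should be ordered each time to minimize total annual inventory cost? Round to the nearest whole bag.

495 bags

EOQ = √(2DS/H) = √(2 × 25,975 × 102 / 21.6)
    = √(245,319.44) ≈ 495.30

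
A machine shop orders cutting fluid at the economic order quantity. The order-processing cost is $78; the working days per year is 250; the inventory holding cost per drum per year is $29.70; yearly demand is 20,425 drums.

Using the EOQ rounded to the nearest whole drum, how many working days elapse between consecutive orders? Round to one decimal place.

4.0 days

Q* = √(2·D·S / H) = √(2·20,425·78 / 29.7) = √107,282.8 ≈ 327.54 → Q = 328 drums
Days between orders = 250 / (D/Q) = 250 / 62.271 ≈ 4.015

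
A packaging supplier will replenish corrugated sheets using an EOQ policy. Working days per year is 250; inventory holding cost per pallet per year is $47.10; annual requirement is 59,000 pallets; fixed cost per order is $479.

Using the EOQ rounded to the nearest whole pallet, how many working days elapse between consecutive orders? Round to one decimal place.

4.6 days

Q* = √(2·D·S / H) = √(2·59,000·479 / 47.1) = √1,200,042.5 ≈ 1,095.46 → Q = 1,095 pallets
Cycle time = (working days × Q)/D = (250 × 1,095) / 59,000 = 4.640 days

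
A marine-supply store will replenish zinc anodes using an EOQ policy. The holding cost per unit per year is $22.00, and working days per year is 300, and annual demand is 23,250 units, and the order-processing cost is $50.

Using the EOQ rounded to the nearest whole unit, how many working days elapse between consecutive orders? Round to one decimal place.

4.2 days

2DS/H = 2·23,250·50/22 = 105,681.82
EOQ = √105,681.82 ≈ 325.09 → Q = 325 units
Cycle time = (working days × Q)/D = (300 × 325) / 23,250 = 4.194 days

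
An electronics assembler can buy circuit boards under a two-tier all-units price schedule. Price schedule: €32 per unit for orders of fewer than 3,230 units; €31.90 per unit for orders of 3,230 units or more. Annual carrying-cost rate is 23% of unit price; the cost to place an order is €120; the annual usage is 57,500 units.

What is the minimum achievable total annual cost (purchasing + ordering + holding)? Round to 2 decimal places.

H₁ = 23%×€32 = €7.3600;  H₂ = 23%×€31.90 = €7.3370
EOQ₁ = √(2×57,500×120/7.3600) = 1,369.31  (< 3,230, feasible at tier 1)
EOQ₂ = √(2×57,500×120/7.3370) = 1,371.45  (< 3,230 → use Q = 3,230 at tier-2 price)
TC(tier 1 (EOQ₁), Q≈1,369.3) = €1,850,078.10
TC(tier 2, Q≈3,230.0) = €1,848,235.48
Minimum at tier 2: €1,848,235.48

€1,848,235.48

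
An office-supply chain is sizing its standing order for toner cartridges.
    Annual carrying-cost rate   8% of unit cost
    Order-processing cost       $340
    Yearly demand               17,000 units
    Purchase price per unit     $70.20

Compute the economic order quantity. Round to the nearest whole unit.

1,435 units

H = i·C = 0.08 × $70.2 = $5.6160 per unit-year
Optimal lot size Q* = (2 × 17,000 × $340 / $5.616)^½ ≈ 1,434.71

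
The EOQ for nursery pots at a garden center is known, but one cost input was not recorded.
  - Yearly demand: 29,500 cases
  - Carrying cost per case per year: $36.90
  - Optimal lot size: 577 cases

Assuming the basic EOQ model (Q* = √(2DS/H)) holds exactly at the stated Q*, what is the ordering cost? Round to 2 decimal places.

From Q* = √(2DS/H) ⇒ Q*² = 2DS/H.
S = Q²H / (2D) = 577² × 36.9 / (2 × 29,500) = 208.2217

$208.22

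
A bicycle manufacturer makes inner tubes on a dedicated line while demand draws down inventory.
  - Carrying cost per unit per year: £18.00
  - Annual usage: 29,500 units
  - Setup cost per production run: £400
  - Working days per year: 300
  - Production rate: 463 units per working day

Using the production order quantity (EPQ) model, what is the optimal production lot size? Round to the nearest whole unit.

Daily demand d = 29,500/300 = 98.333; p = 463; 1 − d/p = 0.78762
EPQ = √(2DS / (H(1 − d/p)))
    = √(2 × 29,500 × 400 / (18 × 0.78762)) ≈ 1,290.22

1,290 units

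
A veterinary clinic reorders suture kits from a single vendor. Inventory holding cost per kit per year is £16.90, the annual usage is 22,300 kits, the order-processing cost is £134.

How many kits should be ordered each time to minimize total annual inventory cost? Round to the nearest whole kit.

Optimal lot size Q* = (2 × 22,300 × £134 / £16.9)^½ ≈ 594.67

595 kits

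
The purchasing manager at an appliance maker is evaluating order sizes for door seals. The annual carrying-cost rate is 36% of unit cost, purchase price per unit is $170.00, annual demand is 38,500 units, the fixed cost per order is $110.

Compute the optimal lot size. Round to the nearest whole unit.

372 units

Holding cost per unit per year: H = 36% × $170 = $61.2000
Optimal lot size Q* = (2 × 38,500 × $110 / $61.2)^½ ≈ 372.02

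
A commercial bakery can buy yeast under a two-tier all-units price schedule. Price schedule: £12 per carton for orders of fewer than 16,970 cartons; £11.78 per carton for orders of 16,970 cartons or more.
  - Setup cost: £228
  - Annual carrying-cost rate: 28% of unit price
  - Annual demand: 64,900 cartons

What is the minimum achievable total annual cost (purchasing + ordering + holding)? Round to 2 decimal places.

H₁ = 28%×£12 = £3.3600;  H₂ = 28%×£11.78 = £3.2984
EOQ₁ = √(2×64,900×228/3.3600) = 2,967.80  (< 16,970, feasible at tier 1)
EOQ₂ = √(2×64,900×228/3.2984) = 2,995.39  (< 16,970 → use Q = 16,970 at tier-2 price)
TC(tier 1 (EOQ₁), Q≈2,967.8) = £788,771.82
TC(tier 2, Q≈16,970.0) = £793,380.89
Minimum at tier 1 (EOQ₁): £788,771.82

£788,771.82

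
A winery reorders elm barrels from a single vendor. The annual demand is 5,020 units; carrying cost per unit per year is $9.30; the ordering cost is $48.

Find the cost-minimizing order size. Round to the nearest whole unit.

Optimal lot size Q* = (2 × 5,020 × $48 / $9.3)^½ ≈ 227.64

228 units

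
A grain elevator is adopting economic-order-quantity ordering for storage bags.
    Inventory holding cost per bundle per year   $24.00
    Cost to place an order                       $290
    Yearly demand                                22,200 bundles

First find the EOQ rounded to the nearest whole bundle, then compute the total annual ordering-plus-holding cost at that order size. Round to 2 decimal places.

$17,579.08

Optimal lot size Q* = (2 × 22,200 × $290 / $24)^½ ≈ 732.46 → Q = 732 bundles
Annual ordering cost = (D/Q)·S = (22,200/732) × 290 = $8,795.08
Annual holding cost  = (Q/2)·H = (732/2) × 24 = $8,784.00
Total = $8,795.08 + $8,784.00 = $17,579.08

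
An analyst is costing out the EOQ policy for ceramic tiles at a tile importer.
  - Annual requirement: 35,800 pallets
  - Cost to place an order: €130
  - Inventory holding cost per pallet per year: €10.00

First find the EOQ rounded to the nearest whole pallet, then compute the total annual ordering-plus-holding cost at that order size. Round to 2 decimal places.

Optimal lot size Q* = (2 × 35,800 × €130 / €10)^½ ≈ 964.78 → Q = 965 pallets
Ordering: D/Q × S = 35,800/965 × €130 = €4,822.80
Holding:  Q/2 × H = 965/2 × €10 = €4,825.00
Total = €4,822.80 + €4,825.00 = €9,647.80

€9,647.80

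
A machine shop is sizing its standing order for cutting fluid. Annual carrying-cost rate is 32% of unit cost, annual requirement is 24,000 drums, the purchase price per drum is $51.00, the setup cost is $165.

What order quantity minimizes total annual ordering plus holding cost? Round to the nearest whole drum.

H = i·C = 0.32 × $51 = $16.3200 per drum-year
2DS/H = 2·24,000·165/16.32 = 485,294.12
EOQ = √485,294.12 ≈ 696.63

697 drums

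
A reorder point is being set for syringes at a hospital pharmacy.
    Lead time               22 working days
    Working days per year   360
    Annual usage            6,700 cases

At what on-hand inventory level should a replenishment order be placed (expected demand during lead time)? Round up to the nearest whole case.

Daily demand d = 6,700 / 360 = 18.611 cases/day
Demand during lead time = 18.611 × 22 = 409.44
Reorder point = 409.44 → round up

410 cases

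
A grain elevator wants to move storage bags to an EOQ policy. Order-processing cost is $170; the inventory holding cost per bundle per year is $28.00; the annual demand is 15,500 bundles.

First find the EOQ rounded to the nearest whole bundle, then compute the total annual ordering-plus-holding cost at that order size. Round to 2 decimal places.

$12,147.43

EOQ = √(2DS/H) = √(2 × 15,500 × 170 / 28)
    = √(188,214.29) ≈ 433.84 → Q = 434 bundles
Orders/yr = 15,500/434 = 35.714; ordering cost = 35.714 × $170 = $6,071.43
Average inventory = 434/2 = 217; holding cost = 217 × $28 = $6,076.00
Total = $6,071.43 + $6,076.00 = $12,147.43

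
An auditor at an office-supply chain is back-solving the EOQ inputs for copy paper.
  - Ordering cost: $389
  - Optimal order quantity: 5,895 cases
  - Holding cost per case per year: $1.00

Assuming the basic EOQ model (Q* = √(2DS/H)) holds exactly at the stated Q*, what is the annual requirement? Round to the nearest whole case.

Since Q* = (2DS/H)^½, squaring gives Q*²·H = 2DS.
D = Q²H / (2S) = 5,895² × 1 / (2 × 389) = 44,667.13

44,667 cases per year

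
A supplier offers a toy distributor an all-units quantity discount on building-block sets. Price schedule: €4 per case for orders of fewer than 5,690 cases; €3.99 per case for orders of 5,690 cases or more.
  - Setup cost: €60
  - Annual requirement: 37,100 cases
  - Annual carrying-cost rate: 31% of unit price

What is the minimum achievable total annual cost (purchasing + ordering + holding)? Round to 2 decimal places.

H₁ = 31%×€4 = €1.2400;  H₂ = 31%×€3.99 = €1.2369
EOQ₁ = √(2×37,100×60/1.2400) = 1,894.81  (< 5,690, feasible at tier 1)
EOQ₂ = √(2×37,100×60/1.2369) = 1,897.19  (< 5,690 → use Q = 5,690 at tier-2 price)
TC(tier 1 (EOQ₁), Q≈1,894.8) = €150,749.57
TC(tier 2, Q≈5,690.0) = €151,939.19
Minimum at tier 1 (EOQ₁): €150,749.57

€150,749.57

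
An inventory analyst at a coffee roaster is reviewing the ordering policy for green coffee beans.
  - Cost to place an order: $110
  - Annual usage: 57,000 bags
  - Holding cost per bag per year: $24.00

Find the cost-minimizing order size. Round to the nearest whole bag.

723 bags

Q* = √(2·D·S / H) = √(2·57,000·110 / 24) = √522,500.0 ≈ 722.84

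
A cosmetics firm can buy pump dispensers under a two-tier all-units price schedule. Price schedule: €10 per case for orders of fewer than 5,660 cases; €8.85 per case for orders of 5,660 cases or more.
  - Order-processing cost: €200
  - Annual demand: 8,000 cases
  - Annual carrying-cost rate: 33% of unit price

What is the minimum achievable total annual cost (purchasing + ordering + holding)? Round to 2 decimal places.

€79,347.70

H₁ = 33%×€10 = €3.3000;  H₂ = 33%×€8.85 = €2.9205
EOQ₁ = √(2×8,000×200/3.3000) = 984.73  (< 5,660, feasible at tier 1)
EOQ₂ = √(2×8,000×200/2.9205) = 1,046.76  (< 5,660 → use Q = 5,660 at tier-2 price)
TC(tier 1 (EOQ₁), Q≈984.7) = €83,249.62
TC(tier 2, Q≈5,660.0) = €79,347.70
Minimum at tier 2: €79,347.70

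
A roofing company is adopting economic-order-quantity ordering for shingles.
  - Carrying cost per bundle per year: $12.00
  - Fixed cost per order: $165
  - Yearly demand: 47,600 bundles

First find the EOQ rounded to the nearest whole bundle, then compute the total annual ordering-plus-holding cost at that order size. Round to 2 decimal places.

$13,729.38

EOQ = √(2DS/H) = √(2 × 47,600 × 165 / 12)
    = √(1,309,000.00) ≈ 1,144.12 → Q = 1,144 bundles
Ordering: D/Q × S = 47,600/1,144 × $165 = $6,865.38
Holding:  Q/2 × H = 1,144/2 × $12 = $6,864.00
Total = $6,865.38 + $6,864.00 = $13,729.38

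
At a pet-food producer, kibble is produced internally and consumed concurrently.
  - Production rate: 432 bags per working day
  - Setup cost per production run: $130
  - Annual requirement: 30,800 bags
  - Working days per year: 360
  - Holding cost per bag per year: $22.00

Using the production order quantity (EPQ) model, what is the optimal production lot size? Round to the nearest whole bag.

674 bags

Daily demand d = 30,800/360 = 85.556; p = 432; 1 − d/p = 0.80195
EPQ = √(2DS / (H(1 − d/p)))
    = √(2 × 30,800 × 130 / (22 × 0.80195)) ≈ 673.71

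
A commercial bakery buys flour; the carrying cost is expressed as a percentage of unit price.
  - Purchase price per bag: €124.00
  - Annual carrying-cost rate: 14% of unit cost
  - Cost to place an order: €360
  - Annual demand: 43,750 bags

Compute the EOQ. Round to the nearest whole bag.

1,347 bags

H = i·C = 0.14 × €124 = €17.3600 per bag-year
Q* = √(2·D·S / H) = √(2·43,750·360 / 17.36) = √1,814,516.1 ≈ 1,347.04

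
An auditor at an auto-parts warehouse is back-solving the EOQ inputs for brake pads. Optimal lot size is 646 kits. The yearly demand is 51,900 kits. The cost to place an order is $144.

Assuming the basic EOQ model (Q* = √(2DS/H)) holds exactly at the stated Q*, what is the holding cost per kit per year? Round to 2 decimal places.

$35.82

EOQ relation: Q² = 2DS/H, so rearrange for the unknown.
H = 2DS / Q² = 2 × 51,900 × 144 / 646² = 35.8175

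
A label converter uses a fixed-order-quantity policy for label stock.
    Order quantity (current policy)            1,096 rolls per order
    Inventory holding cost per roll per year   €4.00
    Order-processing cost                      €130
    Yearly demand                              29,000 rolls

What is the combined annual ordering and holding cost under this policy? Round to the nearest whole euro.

Ordering: D/Q × S = 29,000/1,096 × €130 = €3,439.78
Holding:  Q/2 × H = 1,096/2 × €4 = €2,192.00
Total = €3,439.78 + €2,192.00 = €5,631.78

€5,632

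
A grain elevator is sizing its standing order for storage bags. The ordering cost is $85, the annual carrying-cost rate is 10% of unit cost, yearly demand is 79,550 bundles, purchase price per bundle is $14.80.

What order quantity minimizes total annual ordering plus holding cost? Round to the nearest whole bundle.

3,023 bundles

Carrying cost H = $14.8 × 10% = $1.4800/bundle/yr
2DS/H = 2·79,550·85/1.48 = 9,137,500.00
EOQ = √9,137,500.00 ≈ 3,022.83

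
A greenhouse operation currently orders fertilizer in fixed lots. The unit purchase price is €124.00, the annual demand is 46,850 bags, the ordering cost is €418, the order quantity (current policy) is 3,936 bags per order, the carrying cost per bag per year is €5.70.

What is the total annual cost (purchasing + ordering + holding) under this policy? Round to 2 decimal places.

Annual ordering cost = (D/Q)·S = (46,850/3,936) × 418 = €4,975.43
Annual holding cost  = (Q/2)·H = (3,936/2) × 5.7 = €11,217.60
Purchase cost = D·C = 46,850 × 124 = €5,809,400.00
Total = €4,975.43 + €11,217.60 + €5,809,400.00 = €5,825,593.03

€5,825,593.03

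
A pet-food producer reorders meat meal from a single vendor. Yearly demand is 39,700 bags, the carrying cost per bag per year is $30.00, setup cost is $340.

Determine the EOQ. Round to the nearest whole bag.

949 bags

Optimal lot size Q* = (2 × 39,700 × $340 / $30)^½ ≈ 948.61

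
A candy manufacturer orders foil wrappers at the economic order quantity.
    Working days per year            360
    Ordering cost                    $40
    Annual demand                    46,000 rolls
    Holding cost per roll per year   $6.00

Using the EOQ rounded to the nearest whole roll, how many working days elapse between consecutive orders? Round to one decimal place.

6.1 days

Q* = √(2·D·S / H) = √(2·46,000·40 / 6) = √613,333.3 ≈ 783.16 → Q = 783 rolls
T = Q/D × 360 days = 783/46,000 × 360 = 6.128 days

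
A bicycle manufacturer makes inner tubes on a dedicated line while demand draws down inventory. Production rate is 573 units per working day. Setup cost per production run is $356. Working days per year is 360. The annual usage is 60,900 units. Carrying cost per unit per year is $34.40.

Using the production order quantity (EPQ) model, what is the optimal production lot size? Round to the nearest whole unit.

Daily demand d = 60,900/360 = 169.167; p = 573; 1 − d/p = 0.70477
EPQ = √(2DS / (H(1 − d/p)))
    = √(2 × 60,900 × 356 / (34.4 × 0.70477)) ≈ 1,337.35

1,337 units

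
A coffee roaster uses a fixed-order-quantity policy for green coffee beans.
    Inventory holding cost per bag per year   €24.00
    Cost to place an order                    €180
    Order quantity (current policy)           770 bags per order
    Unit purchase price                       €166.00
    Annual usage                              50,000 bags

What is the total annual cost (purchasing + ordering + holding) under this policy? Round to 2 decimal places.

€8,320,928.31

Ordering: D/Q × S = 50,000/770 × €180 = €11,688.31
Holding:  Q/2 × H = 770/2 × €24 = €9,240.00
Purchase cost = D·C = 50,000 × 166 = €8,300,000.00
Total = €11,688.31 + €9,240.00 + €8,300,000.00 = €8,320,928.31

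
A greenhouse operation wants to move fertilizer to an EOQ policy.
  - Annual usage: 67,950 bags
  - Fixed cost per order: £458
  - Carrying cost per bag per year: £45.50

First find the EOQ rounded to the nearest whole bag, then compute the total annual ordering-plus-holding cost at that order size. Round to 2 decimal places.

£53,216.73

2DS/H = 2·67,950·458/45.5 = 1,367,960.44
EOQ = √1,367,960.44 ≈ 1,169.60 → Q = 1,170 bags
Orders/yr = 67,950/1,170 = 58.077; ordering cost = 58.077 × £458 = £26,599.23
Average inventory = 1,170/2 = 585; holding cost = 585 × £45.5 = £26,617.50
Total = £26,599.23 + £26,617.50 = £53,216.73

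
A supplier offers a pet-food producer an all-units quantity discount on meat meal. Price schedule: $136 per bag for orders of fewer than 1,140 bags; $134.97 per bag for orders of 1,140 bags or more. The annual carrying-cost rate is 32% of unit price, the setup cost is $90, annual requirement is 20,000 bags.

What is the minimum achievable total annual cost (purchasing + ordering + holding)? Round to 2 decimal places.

$2,725,597.48

H₁ = 32%×$136 = $43.5200;  H₂ = 32%×$134.97 = $43.1904
EOQ₁ = √(2×20,000×90/43.5200) = 287.61  (< 1,140, feasible at tier 1)
EOQ₂ = √(2×20,000×90/43.1904) = 288.71  (< 1,140 → use Q = 1,140 at tier-2 price)
TC(tier 1 (EOQ₁), Q≈287.6) = $2,732,516.87
TC(tier 2, Q≈1,140.0) = $2,725,597.48
Minimum at tier 2: $2,725,597.48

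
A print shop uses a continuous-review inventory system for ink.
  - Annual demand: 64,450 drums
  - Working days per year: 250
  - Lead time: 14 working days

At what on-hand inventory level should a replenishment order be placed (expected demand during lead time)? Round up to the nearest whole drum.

Daily demand d = 64,450 / 250 = 257.800 drums/day
Demand during lead time = 257.800 × 14 = 3,609.20
Reorder point = 3,609.20 → round up

3,610 drums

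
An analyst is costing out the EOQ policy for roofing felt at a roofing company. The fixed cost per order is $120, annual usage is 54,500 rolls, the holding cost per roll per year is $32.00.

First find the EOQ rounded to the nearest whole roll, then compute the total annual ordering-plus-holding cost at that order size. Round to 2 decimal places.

Optimal lot size Q* = (2 × 54,500 × $120 / $32)^½ ≈ 639.34 → Q = 639 rolls
Annual ordering cost = (D/Q)·S = (54,500/639) × 120 = $10,234.74
Annual holding cost  = (Q/2)·H = (639/2) × 32 = $10,224.00
Total = $10,234.74 + $10,224.00 = $20,458.74

$20,458.74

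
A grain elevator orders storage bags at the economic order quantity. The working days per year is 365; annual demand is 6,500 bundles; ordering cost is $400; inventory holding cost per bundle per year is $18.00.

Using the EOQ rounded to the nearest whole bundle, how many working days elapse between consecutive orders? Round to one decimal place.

30.2 days

EOQ = √(2DS/H) = √(2 × 6,500 × 400 / 18)
    = √(288,888.89) ≈ 537.48 → Q = 537 bundles
Cycle time = (working days × Q)/D = (365 × 537) / 6,500 = 30.155 days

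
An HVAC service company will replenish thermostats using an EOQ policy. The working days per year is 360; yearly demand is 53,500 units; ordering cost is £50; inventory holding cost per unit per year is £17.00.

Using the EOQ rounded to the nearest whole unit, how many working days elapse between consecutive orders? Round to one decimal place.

3.8 days

Optimal lot size Q* = (2 × 53,500 × £50 / £17)^½ ≈ 560.99 → Q = 561 units
Cycle time = (working days × Q)/D = (360 × 561) / 53,500 = 3.775 days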